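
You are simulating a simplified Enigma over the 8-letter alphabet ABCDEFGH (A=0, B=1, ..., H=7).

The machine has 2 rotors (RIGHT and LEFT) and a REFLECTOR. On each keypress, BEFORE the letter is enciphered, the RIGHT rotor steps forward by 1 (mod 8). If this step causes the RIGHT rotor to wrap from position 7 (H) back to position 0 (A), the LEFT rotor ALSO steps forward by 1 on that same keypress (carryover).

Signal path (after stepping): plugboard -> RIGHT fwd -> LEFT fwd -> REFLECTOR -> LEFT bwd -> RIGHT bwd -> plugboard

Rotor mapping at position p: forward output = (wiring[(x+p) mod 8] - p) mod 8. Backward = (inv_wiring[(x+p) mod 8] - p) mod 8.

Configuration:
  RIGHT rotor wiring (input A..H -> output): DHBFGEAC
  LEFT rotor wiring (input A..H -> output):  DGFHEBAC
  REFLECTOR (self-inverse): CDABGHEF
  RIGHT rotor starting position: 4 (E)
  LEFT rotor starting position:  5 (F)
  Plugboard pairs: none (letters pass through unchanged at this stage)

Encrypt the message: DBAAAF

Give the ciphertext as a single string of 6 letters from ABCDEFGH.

Char 1 ('D'): step: R->5, L=5; D->plug->D->R->G->L->C->refl->A->L'->F->R'->C->plug->C
Char 2 ('B'): step: R->6, L=5; B->plug->B->R->E->L->B->refl->D->L'->B->R'->D->plug->D
Char 3 ('A'): step: R->7, L=5; A->plug->A->R->D->L->G->refl->E->L'->A->R'->C->plug->C
Char 4 ('A'): step: R->0, L->6 (L advanced); A->plug->A->R->D->L->A->refl->C->L'->A->R'->G->plug->G
Char 5 ('A'): step: R->1, L=6; A->plug->A->R->G->L->G->refl->E->L'->B->R'->G->plug->G
Char 6 ('F'): step: R->2, L=6; F->plug->F->R->A->L->C->refl->A->L'->D->R'->B->plug->B

Answer: CDCGGB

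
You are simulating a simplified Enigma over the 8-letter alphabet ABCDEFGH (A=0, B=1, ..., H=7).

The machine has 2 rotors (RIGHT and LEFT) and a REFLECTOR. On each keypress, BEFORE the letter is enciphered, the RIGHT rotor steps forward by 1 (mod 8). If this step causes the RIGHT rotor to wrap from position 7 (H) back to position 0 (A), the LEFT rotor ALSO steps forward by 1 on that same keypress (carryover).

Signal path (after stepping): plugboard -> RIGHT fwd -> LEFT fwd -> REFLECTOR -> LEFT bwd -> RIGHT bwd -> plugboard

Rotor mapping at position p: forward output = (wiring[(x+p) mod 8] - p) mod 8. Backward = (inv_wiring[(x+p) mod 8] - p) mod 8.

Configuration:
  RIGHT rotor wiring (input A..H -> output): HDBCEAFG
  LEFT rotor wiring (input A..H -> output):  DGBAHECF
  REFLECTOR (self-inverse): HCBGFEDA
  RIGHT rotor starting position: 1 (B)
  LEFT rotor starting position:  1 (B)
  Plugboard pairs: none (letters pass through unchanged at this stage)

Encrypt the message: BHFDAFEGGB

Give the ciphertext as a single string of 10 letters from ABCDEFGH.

Answer: DGGCDAFCHC

Derivation:
Char 1 ('B'): step: R->2, L=1; B->plug->B->R->A->L->F->refl->E->L'->G->R'->D->plug->D
Char 2 ('H'): step: R->3, L=1; H->plug->H->R->G->L->E->refl->F->L'->A->R'->G->plug->G
Char 3 ('F'): step: R->4, L=1; F->plug->F->R->H->L->C->refl->B->L'->F->R'->G->plug->G
Char 4 ('D'): step: R->5, L=1; D->plug->D->R->C->L->H->refl->A->L'->B->R'->C->plug->C
Char 5 ('A'): step: R->6, L=1; A->plug->A->R->H->L->C->refl->B->L'->F->R'->D->plug->D
Char 6 ('F'): step: R->7, L=1; F->plug->F->R->F->L->B->refl->C->L'->H->R'->A->plug->A
Char 7 ('E'): step: R->0, L->2 (L advanced); E->plug->E->R->E->L->A->refl->H->L'->A->R'->F->plug->F
Char 8 ('G'): step: R->1, L=2; G->plug->G->R->F->L->D->refl->G->L'->B->R'->C->plug->C
Char 9 ('G'): step: R->2, L=2; G->plug->G->R->F->L->D->refl->G->L'->B->R'->H->plug->H
Char 10 ('B'): step: R->3, L=2; B->plug->B->R->B->L->G->refl->D->L'->F->R'->C->plug->C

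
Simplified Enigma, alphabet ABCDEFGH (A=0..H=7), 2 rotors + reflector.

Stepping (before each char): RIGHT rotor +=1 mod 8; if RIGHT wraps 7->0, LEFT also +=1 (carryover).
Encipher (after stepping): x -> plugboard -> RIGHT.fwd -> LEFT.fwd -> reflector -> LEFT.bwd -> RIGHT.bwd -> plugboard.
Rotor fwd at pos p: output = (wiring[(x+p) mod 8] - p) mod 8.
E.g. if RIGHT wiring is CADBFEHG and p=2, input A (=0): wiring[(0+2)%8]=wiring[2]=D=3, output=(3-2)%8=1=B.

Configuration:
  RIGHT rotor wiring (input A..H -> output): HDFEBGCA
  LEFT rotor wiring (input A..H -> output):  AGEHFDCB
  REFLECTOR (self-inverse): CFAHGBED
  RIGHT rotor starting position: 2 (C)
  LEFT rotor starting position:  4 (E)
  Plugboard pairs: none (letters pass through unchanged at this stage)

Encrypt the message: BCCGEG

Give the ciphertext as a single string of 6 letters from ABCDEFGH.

Answer: EAFHDH

Derivation:
Char 1 ('B'): step: R->3, L=4; B->plug->B->R->G->L->A->refl->C->L'->F->R'->E->plug->E
Char 2 ('C'): step: R->4, L=4; C->plug->C->R->G->L->A->refl->C->L'->F->R'->A->plug->A
Char 3 ('C'): step: R->5, L=4; C->plug->C->R->D->L->F->refl->B->L'->A->R'->F->plug->F
Char 4 ('G'): step: R->6, L=4; G->plug->G->R->D->L->F->refl->B->L'->A->R'->H->plug->H
Char 5 ('E'): step: R->7, L=4; E->plug->E->R->F->L->C->refl->A->L'->G->R'->D->plug->D
Char 6 ('G'): step: R->0, L->5 (L advanced); G->plug->G->R->C->L->E->refl->G->L'->A->R'->H->plug->H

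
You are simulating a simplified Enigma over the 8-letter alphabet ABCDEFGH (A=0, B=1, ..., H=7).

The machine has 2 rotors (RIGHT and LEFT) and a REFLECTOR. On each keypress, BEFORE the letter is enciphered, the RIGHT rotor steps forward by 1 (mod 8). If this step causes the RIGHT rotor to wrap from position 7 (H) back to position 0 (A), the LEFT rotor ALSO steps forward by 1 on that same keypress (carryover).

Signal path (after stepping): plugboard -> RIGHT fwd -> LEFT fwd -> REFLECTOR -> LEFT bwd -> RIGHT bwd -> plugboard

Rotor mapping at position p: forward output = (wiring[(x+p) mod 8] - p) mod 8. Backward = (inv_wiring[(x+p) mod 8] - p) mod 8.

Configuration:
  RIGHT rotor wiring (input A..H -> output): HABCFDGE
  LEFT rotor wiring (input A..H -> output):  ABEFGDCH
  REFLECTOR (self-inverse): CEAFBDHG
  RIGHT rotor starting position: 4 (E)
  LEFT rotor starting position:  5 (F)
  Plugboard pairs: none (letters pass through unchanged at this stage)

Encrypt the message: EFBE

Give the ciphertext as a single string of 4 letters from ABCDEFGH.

Answer: BGAH

Derivation:
Char 1 ('E'): step: R->5, L=5; E->plug->E->R->D->L->D->refl->F->L'->B->R'->B->plug->B
Char 2 ('F'): step: R->6, L=5; F->plug->F->R->E->L->E->refl->B->L'->H->R'->G->plug->G
Char 3 ('B'): step: R->7, L=5; B->plug->B->R->A->L->G->refl->H->L'->F->R'->A->plug->A
Char 4 ('E'): step: R->0, L->6 (L advanced); E->plug->E->R->F->L->H->refl->G->L'->E->R'->H->plug->H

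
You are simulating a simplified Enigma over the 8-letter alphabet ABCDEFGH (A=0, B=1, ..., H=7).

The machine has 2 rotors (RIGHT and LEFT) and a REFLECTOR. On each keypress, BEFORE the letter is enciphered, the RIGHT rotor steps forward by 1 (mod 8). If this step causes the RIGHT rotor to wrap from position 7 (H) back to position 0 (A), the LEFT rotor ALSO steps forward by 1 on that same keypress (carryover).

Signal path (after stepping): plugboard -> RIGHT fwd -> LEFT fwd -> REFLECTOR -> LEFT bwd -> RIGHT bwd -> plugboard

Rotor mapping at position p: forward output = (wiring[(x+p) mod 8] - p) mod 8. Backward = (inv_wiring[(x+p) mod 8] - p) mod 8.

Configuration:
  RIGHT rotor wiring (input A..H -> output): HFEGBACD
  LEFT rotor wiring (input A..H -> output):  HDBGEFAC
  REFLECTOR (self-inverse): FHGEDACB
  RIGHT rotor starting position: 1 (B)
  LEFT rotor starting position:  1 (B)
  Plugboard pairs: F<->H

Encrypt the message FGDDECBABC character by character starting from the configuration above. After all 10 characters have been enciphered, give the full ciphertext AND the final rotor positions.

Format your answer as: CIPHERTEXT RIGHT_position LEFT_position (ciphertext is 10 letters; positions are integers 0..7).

Char 1 ('F'): step: R->2, L=1; F->plug->H->R->D->L->D->refl->E->L'->E->R'->B->plug->B
Char 2 ('G'): step: R->3, L=1; G->plug->G->R->C->L->F->refl->A->L'->B->R'->H->plug->F
Char 3 ('D'): step: R->4, L=1; D->plug->D->R->H->L->G->refl->C->L'->A->R'->G->plug->G
Char 4 ('D'): step: R->5, L=1; D->plug->D->R->C->L->F->refl->A->L'->B->R'->G->plug->G
Char 5 ('E'): step: R->6, L=1; E->plug->E->R->G->L->B->refl->H->L'->F->R'->B->plug->B
Char 6 ('C'): step: R->7, L=1; C->plug->C->R->G->L->B->refl->H->L'->F->R'->D->plug->D
Char 7 ('B'): step: R->0, L->2 (L advanced); B->plug->B->R->F->L->A->refl->F->L'->G->R'->D->plug->D
Char 8 ('A'): step: R->1, L=2; A->plug->A->R->E->L->G->refl->C->L'->C->R'->G->plug->G
Char 9 ('B'): step: R->2, L=2; B->plug->B->R->E->L->G->refl->C->L'->C->R'->A->plug->A
Char 10 ('C'): step: R->3, L=2; C->plug->C->R->F->L->A->refl->F->L'->G->R'->B->plug->B
Final: ciphertext=BFGGBDDGAB, RIGHT=3, LEFT=2

Answer: BFGGBDDGAB 3 2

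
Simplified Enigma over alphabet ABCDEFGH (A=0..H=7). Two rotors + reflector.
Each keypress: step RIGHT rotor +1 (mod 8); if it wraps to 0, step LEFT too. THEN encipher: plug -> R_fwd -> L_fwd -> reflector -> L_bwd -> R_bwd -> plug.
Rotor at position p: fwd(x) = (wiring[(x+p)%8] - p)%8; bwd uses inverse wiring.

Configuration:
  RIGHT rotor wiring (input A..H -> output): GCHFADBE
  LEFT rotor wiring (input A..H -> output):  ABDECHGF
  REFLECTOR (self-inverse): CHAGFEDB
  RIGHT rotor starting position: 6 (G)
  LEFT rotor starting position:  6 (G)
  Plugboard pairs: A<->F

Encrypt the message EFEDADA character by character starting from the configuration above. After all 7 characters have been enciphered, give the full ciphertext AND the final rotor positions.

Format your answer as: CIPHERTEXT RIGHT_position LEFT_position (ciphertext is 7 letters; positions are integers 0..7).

Answer: GBBEHCF 5 7

Derivation:
Char 1 ('E'): step: R->7, L=6; E->plug->E->R->G->L->E->refl->F->L'->E->R'->G->plug->G
Char 2 ('F'): step: R->0, L->7 (L advanced); F->plug->A->R->G->L->A->refl->C->L'->C->R'->B->plug->B
Char 3 ('E'): step: R->1, L=7; E->plug->E->R->C->L->C->refl->A->L'->G->R'->B->plug->B
Char 4 ('D'): step: R->2, L=7; D->plug->D->R->B->L->B->refl->H->L'->H->R'->E->plug->E
Char 5 ('A'): step: R->3, L=7; A->plug->F->R->D->L->E->refl->F->L'->E->R'->H->plug->H
Char 6 ('D'): step: R->4, L=7; D->plug->D->R->A->L->G->refl->D->L'->F->R'->C->plug->C
Char 7 ('A'): step: R->5, L=7; A->plug->F->R->C->L->C->refl->A->L'->G->R'->A->plug->F
Final: ciphertext=GBBEHCF, RIGHT=5, LEFT=7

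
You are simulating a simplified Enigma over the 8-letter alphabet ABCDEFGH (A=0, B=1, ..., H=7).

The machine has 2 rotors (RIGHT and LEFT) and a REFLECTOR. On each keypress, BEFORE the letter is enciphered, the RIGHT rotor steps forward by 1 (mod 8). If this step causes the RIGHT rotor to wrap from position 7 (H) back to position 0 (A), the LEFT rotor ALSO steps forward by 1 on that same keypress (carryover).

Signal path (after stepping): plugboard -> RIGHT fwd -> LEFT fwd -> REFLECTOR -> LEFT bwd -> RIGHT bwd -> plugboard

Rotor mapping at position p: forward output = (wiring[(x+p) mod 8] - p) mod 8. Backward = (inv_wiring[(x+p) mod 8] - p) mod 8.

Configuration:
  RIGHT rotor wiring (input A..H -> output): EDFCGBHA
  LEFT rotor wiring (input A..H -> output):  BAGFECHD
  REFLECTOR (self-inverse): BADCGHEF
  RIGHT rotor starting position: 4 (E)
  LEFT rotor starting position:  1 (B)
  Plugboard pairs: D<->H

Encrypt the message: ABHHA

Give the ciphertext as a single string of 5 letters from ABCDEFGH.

Answer: HHEFC

Derivation:
Char 1 ('A'): step: R->5, L=1; A->plug->A->R->E->L->B->refl->A->L'->H->R'->D->plug->H
Char 2 ('B'): step: R->6, L=1; B->plug->B->R->C->L->E->refl->G->L'->F->R'->D->plug->H
Char 3 ('H'): step: R->7, L=1; H->plug->D->R->G->L->C->refl->D->L'->D->R'->E->plug->E
Char 4 ('H'): step: R->0, L->2 (L advanced); H->plug->D->R->C->L->C->refl->D->L'->B->R'->F->plug->F
Char 5 ('A'): step: R->1, L=2; A->plug->A->R->C->L->C->refl->D->L'->B->R'->C->plug->C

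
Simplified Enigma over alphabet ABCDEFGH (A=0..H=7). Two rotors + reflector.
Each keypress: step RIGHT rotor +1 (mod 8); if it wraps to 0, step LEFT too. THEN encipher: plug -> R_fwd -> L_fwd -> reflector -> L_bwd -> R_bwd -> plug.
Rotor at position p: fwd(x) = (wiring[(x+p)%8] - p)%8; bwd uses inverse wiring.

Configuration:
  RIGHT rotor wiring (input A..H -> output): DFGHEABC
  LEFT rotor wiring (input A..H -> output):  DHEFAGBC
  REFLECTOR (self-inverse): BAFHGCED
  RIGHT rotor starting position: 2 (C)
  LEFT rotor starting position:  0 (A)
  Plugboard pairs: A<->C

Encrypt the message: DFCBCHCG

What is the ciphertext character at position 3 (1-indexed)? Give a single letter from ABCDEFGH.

Char 1 ('D'): step: R->3, L=0; D->plug->D->R->G->L->B->refl->A->L'->E->R'->A->plug->C
Char 2 ('F'): step: R->4, L=0; F->plug->F->R->B->L->H->refl->D->L'->A->R'->A->plug->C
Char 3 ('C'): step: R->5, L=0; C->plug->A->R->D->L->F->refl->C->L'->H->R'->H->plug->H

H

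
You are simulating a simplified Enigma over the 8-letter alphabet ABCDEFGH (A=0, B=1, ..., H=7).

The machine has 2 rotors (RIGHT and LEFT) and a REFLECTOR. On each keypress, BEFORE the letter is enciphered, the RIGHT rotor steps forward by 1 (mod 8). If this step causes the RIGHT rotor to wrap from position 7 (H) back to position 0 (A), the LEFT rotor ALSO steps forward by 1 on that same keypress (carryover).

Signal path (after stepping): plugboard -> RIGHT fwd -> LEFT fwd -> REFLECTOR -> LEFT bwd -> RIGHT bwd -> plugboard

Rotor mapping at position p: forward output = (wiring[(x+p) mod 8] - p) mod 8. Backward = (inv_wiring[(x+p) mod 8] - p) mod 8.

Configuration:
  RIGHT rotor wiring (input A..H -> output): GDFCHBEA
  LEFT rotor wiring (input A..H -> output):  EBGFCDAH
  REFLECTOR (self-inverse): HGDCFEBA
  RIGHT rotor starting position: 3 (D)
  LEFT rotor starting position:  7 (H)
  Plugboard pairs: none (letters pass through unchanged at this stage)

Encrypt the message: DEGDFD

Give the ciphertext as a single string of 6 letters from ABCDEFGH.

Answer: FDAADG

Derivation:
Char 1 ('D'): step: R->4, L=7; D->plug->D->R->E->L->G->refl->B->L'->H->R'->F->plug->F
Char 2 ('E'): step: R->5, L=7; E->plug->E->R->G->L->E->refl->F->L'->B->R'->D->plug->D
Char 3 ('G'): step: R->6, L=7; G->plug->G->R->B->L->F->refl->E->L'->G->R'->A->plug->A
Char 4 ('D'): step: R->7, L=7; D->plug->D->R->G->L->E->refl->F->L'->B->R'->A->plug->A
Char 5 ('F'): step: R->0, L->0 (L advanced); F->plug->F->R->B->L->B->refl->G->L'->C->R'->D->plug->D
Char 6 ('D'): step: R->1, L=0; D->plug->D->R->G->L->A->refl->H->L'->H->R'->G->plug->G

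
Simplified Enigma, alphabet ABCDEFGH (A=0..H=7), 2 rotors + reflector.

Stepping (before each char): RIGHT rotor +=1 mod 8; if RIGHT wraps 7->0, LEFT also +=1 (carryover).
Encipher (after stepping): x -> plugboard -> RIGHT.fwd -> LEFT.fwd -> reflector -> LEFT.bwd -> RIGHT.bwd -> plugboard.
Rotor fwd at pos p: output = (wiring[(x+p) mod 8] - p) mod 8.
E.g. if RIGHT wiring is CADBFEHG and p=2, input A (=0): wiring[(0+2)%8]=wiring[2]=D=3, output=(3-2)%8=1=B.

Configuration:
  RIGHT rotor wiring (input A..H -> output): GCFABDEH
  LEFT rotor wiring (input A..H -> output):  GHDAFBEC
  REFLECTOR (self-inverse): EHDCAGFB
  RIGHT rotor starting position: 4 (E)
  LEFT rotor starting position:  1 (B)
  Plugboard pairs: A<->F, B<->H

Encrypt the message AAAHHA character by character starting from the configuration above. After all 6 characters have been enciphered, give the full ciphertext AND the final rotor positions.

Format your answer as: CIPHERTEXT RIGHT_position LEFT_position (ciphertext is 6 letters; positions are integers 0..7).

Char 1 ('A'): step: R->5, L=1; A->plug->F->R->A->L->G->refl->F->L'->H->R'->B->plug->H
Char 2 ('A'): step: R->6, L=1; A->plug->F->R->C->L->H->refl->B->L'->G->R'->A->plug->F
Char 3 ('A'): step: R->7, L=1; A->plug->F->R->C->L->H->refl->B->L'->G->R'->D->plug->D
Char 4 ('H'): step: R->0, L->2 (L advanced); H->plug->B->R->C->L->D->refl->C->L'->E->R'->G->plug->G
Char 5 ('H'): step: R->1, L=2; H->plug->B->R->E->L->C->refl->D->L'->C->R'->E->plug->E
Char 6 ('A'): step: R->2, L=2; A->plug->F->R->F->L->A->refl->E->L'->G->R'->B->plug->H
Final: ciphertext=HFDGEH, RIGHT=2, LEFT=2

Answer: HFDGEH 2 2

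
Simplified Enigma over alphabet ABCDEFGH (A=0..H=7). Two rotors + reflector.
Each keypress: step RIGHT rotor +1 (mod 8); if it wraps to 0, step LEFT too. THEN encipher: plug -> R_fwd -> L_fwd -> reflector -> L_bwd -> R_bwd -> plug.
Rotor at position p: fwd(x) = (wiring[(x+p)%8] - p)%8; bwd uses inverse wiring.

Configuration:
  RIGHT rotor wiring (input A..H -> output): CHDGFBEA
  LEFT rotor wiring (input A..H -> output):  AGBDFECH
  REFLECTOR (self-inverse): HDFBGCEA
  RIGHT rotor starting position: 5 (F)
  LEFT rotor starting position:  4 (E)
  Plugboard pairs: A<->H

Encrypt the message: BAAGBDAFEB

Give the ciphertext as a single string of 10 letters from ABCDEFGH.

Char 1 ('B'): step: R->6, L=4; B->plug->B->R->C->L->G->refl->E->L'->E->R'->C->plug->C
Char 2 ('A'): step: R->7, L=4; A->plug->H->R->F->L->C->refl->F->L'->G->R'->F->plug->F
Char 3 ('A'): step: R->0, L->5 (L advanced); A->plug->H->R->A->L->H->refl->A->L'->H->R'->B->plug->B
Char 4 ('G'): step: R->1, L=5; G->plug->G->R->H->L->A->refl->H->L'->A->R'->E->plug->E
Char 5 ('B'): step: R->2, L=5; B->plug->B->R->E->L->B->refl->D->L'->D->R'->C->plug->C
Char 6 ('D'): step: R->3, L=5; D->plug->D->R->B->L->F->refl->C->L'->C->R'->B->plug->B
Char 7 ('A'): step: R->4, L=5; A->plug->H->R->C->L->C->refl->F->L'->B->R'->A->plug->H
Char 8 ('F'): step: R->5, L=5; F->plug->F->R->G->L->G->refl->E->L'->F->R'->D->plug->D
Char 9 ('E'): step: R->6, L=5; E->plug->E->R->F->L->E->refl->G->L'->G->R'->A->plug->H
Char 10 ('B'): step: R->7, L=5; B->plug->B->R->D->L->D->refl->B->L'->E->R'->D->plug->D

Answer: CFBECBHDHD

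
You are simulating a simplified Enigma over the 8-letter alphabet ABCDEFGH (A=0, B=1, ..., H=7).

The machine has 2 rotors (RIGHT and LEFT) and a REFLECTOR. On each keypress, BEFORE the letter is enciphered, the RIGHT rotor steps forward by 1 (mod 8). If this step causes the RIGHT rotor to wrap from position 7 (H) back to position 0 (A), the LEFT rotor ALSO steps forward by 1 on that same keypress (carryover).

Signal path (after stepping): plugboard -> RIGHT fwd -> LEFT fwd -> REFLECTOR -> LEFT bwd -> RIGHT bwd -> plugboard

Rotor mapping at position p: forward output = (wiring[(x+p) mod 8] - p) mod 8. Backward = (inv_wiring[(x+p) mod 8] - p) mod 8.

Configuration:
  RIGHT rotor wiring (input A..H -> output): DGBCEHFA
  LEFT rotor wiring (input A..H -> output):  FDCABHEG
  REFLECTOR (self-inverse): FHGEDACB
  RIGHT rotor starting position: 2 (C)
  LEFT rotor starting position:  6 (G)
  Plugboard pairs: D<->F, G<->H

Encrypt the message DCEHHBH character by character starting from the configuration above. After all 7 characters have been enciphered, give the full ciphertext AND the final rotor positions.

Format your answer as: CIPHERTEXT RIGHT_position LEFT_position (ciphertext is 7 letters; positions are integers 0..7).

Char 1 ('D'): step: R->3, L=6; D->plug->F->R->A->L->G->refl->C->L'->F->R'->E->plug->E
Char 2 ('C'): step: R->4, L=6; C->plug->C->R->B->L->A->refl->F->L'->D->R'->B->plug->B
Char 3 ('E'): step: R->5, L=6; E->plug->E->R->B->L->A->refl->F->L'->D->R'->C->plug->C
Char 4 ('H'): step: R->6, L=6; H->plug->G->R->G->L->D->refl->E->L'->E->R'->F->plug->D
Char 5 ('H'): step: R->7, L=6; H->plug->G->R->A->L->G->refl->C->L'->F->R'->F->plug->D
Char 6 ('B'): step: R->0, L->7 (L advanced); B->plug->B->R->G->L->A->refl->F->L'->H->R'->F->plug->D
Char 7 ('H'): step: R->1, L=7; H->plug->G->R->H->L->F->refl->A->L'->G->R'->E->plug->E
Final: ciphertext=EBCDDDE, RIGHT=1, LEFT=7

Answer: EBCDDDE 1 7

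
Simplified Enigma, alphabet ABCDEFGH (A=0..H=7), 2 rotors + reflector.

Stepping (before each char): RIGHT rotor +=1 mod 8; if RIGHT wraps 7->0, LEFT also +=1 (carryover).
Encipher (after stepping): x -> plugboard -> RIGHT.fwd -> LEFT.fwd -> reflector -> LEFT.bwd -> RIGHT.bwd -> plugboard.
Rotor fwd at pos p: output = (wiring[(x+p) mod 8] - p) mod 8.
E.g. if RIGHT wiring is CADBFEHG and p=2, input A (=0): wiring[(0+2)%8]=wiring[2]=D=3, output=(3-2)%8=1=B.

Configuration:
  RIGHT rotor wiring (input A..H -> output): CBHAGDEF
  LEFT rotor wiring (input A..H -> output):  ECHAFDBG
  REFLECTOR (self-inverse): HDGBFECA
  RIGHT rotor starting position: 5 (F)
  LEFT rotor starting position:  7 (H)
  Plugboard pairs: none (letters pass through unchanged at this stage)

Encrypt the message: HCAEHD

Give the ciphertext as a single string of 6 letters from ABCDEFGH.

Char 1 ('H'): step: R->6, L=7; H->plug->H->R->F->L->G->refl->C->L'->H->R'->B->plug->B
Char 2 ('C'): step: R->7, L=7; C->plug->C->R->C->L->D->refl->B->L'->E->R'->G->plug->G
Char 3 ('A'): step: R->0, L->0 (L advanced); A->plug->A->R->C->L->H->refl->A->L'->D->R'->F->plug->F
Char 4 ('E'): step: R->1, L=0; E->plug->E->R->C->L->H->refl->A->L'->D->R'->F->plug->F
Char 5 ('H'): step: R->2, L=0; H->plug->H->R->H->L->G->refl->C->L'->B->R'->D->plug->D
Char 6 ('D'): step: R->3, L=0; D->plug->D->R->B->L->C->refl->G->L'->H->R'->F->plug->F

Answer: BGFFDF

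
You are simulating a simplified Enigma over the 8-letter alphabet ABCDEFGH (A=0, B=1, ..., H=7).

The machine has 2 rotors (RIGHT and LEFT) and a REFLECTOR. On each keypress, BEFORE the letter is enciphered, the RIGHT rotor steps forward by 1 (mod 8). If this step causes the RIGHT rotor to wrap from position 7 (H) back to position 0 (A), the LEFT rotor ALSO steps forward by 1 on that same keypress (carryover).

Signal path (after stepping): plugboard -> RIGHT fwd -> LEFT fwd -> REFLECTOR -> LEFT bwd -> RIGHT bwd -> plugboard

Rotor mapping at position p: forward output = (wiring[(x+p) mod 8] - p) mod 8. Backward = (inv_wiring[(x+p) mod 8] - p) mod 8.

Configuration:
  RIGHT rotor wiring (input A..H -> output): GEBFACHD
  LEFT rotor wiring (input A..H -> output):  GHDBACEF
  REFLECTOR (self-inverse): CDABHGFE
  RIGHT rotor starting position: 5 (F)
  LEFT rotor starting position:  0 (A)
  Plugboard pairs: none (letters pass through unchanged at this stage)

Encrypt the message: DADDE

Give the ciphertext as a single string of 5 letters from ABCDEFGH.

Answer: ACBBG

Derivation:
Char 1 ('D'): step: R->6, L=0; D->plug->D->R->G->L->E->refl->H->L'->B->R'->A->plug->A
Char 2 ('A'): step: R->7, L=0; A->plug->A->R->E->L->A->refl->C->L'->F->R'->C->plug->C
Char 3 ('D'): step: R->0, L->1 (L advanced); D->plug->D->R->F->L->D->refl->B->L'->E->R'->B->plug->B
Char 4 ('D'): step: R->1, L=1; D->plug->D->R->H->L->F->refl->G->L'->A->R'->B->plug->B
Char 5 ('E'): step: R->2, L=1; E->plug->E->R->F->L->D->refl->B->L'->E->R'->G->plug->G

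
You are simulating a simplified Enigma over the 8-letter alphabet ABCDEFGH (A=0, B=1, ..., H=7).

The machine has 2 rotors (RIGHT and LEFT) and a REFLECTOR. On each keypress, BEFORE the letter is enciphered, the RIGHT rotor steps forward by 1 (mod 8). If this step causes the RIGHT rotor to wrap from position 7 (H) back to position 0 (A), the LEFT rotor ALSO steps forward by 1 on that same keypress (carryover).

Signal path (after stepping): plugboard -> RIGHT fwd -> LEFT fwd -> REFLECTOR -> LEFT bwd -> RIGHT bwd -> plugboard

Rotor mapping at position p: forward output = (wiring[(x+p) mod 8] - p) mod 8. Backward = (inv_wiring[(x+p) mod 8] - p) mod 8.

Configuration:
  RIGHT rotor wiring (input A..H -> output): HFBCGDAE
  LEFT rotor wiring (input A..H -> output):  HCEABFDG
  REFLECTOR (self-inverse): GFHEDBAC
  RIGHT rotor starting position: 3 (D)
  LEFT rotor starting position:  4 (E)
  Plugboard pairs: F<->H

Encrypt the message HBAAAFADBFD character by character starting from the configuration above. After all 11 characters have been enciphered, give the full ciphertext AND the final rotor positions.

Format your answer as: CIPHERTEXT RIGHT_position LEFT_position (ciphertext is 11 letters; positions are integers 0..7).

Answer: DDECEHEBFEB 6 5

Derivation:
Char 1 ('H'): step: R->4, L=4; H->plug->F->R->B->L->B->refl->F->L'->A->R'->D->plug->D
Char 2 ('B'): step: R->5, L=4; B->plug->B->R->D->L->C->refl->H->L'->C->R'->D->plug->D
Char 3 ('A'): step: R->6, L=4; A->plug->A->R->C->L->H->refl->C->L'->D->R'->E->plug->E
Char 4 ('A'): step: R->7, L=4; A->plug->A->R->F->L->G->refl->A->L'->G->R'->C->plug->C
Char 5 ('A'): step: R->0, L->5 (L advanced); A->plug->A->R->H->L->E->refl->D->L'->G->R'->E->plug->E
Char 6 ('F'): step: R->1, L=5; F->plug->H->R->G->L->D->refl->E->L'->H->R'->F->plug->H
Char 7 ('A'): step: R->2, L=5; A->plug->A->R->H->L->E->refl->D->L'->G->R'->E->plug->E
Char 8 ('D'): step: R->3, L=5; D->plug->D->R->F->L->H->refl->C->L'->D->R'->B->plug->B
Char 9 ('B'): step: R->4, L=5; B->plug->B->R->H->L->E->refl->D->L'->G->R'->H->plug->F
Char 10 ('F'): step: R->5, L=5; F->plug->H->R->B->L->G->refl->A->L'->A->R'->E->plug->E
Char 11 ('D'): step: R->6, L=5; D->plug->D->R->H->L->E->refl->D->L'->G->R'->B->plug->B
Final: ciphertext=DDECEHEBFEB, RIGHT=6, LEFT=5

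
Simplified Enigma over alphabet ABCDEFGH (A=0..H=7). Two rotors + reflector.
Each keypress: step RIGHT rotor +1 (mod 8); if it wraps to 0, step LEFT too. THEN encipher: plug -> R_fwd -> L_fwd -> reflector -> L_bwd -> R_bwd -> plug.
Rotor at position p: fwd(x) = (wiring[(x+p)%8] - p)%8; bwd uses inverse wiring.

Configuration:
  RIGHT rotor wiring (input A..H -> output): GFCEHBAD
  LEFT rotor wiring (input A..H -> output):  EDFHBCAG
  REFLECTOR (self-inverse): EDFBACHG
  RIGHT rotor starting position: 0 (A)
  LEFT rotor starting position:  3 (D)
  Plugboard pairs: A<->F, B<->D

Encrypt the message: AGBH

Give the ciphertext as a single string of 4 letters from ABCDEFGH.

Answer: CCDG

Derivation:
Char 1 ('A'): step: R->1, L=3; A->plug->F->R->H->L->C->refl->F->L'->D->R'->C->plug->C
Char 2 ('G'): step: R->2, L=3; G->plug->G->R->E->L->D->refl->B->L'->F->R'->C->plug->C
Char 3 ('B'): step: R->3, L=3; B->plug->D->R->F->L->B->refl->D->L'->E->R'->B->plug->D
Char 4 ('H'): step: R->4, L=3; H->plug->H->R->A->L->E->refl->A->L'->G->R'->G->plug->G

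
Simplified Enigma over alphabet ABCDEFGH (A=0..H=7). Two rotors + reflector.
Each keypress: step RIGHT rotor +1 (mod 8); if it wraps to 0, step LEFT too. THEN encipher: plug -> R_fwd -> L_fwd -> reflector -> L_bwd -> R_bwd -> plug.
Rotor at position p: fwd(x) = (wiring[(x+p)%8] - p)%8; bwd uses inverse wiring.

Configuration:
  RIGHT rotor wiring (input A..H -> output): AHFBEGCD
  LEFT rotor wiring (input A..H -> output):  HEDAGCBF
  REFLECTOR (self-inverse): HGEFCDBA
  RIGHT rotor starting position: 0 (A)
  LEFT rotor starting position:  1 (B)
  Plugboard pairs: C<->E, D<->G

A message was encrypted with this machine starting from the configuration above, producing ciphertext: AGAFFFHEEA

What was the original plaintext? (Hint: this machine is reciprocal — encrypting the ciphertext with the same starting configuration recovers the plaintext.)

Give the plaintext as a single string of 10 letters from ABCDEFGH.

Char 1 ('A'): step: R->1, L=1; A->plug->A->R->G->L->E->refl->C->L'->B->R'->F->plug->F
Char 2 ('G'): step: R->2, L=1; G->plug->D->R->E->L->B->refl->G->L'->H->R'->B->plug->B
Char 3 ('A'): step: R->3, L=1; A->plug->A->R->G->L->E->refl->C->L'->B->R'->B->plug->B
Char 4 ('F'): step: R->4, L=1; F->plug->F->R->D->L->F->refl->D->L'->A->R'->A->plug->A
Char 5 ('F'): step: R->5, L=1; F->plug->F->R->A->L->D->refl->F->L'->D->R'->D->plug->G
Char 6 ('F'): step: R->6, L=1; F->plug->F->R->D->L->F->refl->D->L'->A->R'->H->plug->H
Char 7 ('H'): step: R->7, L=1; H->plug->H->R->D->L->F->refl->D->L'->A->R'->C->plug->E
Char 8 ('E'): step: R->0, L->2 (L advanced); E->plug->C->R->F->L->D->refl->F->L'->G->R'->F->plug->F
Char 9 ('E'): step: R->1, L=2; E->plug->C->R->A->L->B->refl->G->L'->B->R'->F->plug->F
Char 10 ('A'): step: R->2, L=2; A->plug->A->R->D->L->A->refl->H->L'->E->R'->D->plug->G

Answer: FBBAGHEFFG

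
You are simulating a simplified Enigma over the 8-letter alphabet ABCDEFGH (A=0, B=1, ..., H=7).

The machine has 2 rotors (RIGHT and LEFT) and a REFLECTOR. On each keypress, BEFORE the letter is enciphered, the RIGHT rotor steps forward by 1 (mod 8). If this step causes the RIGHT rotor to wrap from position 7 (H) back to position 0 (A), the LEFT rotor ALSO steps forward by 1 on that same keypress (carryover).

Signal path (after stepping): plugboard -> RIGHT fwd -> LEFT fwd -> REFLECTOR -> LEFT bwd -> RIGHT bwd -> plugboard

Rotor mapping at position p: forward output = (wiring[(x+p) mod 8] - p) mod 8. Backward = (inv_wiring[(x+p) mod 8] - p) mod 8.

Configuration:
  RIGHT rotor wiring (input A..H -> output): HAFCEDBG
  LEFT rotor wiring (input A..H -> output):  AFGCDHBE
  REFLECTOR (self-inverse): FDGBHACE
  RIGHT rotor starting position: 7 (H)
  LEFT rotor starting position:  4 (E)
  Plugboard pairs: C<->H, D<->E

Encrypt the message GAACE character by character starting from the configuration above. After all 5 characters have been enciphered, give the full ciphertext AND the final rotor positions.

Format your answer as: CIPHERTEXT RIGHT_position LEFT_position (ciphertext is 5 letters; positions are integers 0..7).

Answer: EFGBG 4 5

Derivation:
Char 1 ('G'): step: R->0, L->5 (L advanced); G->plug->G->R->B->L->E->refl->H->L'->C->R'->D->plug->E
Char 2 ('A'): step: R->1, L=5; A->plug->A->R->H->L->G->refl->C->L'->A->R'->F->plug->F
Char 3 ('A'): step: R->2, L=5; A->plug->A->R->D->L->D->refl->B->L'->F->R'->G->plug->G
Char 4 ('C'): step: R->3, L=5; C->plug->H->R->C->L->H->refl->E->L'->B->R'->B->plug->B
Char 5 ('E'): step: R->4, L=5; E->plug->D->R->C->L->H->refl->E->L'->B->R'->G->plug->G
Final: ciphertext=EFGBG, RIGHT=4, LEFT=5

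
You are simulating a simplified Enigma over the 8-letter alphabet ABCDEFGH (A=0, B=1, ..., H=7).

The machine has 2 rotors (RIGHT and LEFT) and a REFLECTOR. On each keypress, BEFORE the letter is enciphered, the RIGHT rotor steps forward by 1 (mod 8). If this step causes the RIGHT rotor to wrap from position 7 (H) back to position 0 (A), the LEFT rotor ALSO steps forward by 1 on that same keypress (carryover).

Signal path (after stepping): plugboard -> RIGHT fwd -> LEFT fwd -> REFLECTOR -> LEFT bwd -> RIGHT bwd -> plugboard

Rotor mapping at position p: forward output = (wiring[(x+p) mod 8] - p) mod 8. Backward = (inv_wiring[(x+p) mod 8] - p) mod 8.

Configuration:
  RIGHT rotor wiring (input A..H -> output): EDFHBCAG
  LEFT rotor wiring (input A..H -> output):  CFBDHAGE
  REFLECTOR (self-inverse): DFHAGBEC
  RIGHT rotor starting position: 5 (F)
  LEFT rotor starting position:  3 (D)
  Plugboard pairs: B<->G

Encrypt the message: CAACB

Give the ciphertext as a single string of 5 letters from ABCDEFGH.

Char 1 ('C'): step: R->6, L=3; C->plug->C->R->G->L->C->refl->H->L'->F->R'->D->plug->D
Char 2 ('A'): step: R->7, L=3; A->plug->A->R->H->L->G->refl->E->L'->B->R'->H->plug->H
Char 3 ('A'): step: R->0, L->4 (L advanced); A->plug->A->R->E->L->G->refl->E->L'->B->R'->E->plug->E
Char 4 ('C'): step: R->1, L=4; C->plug->C->R->G->L->F->refl->B->L'->F->R'->G->plug->B
Char 5 ('B'): step: R->2, L=4; B->plug->G->R->C->L->C->refl->H->L'->H->R'->C->plug->C

Answer: DHEBC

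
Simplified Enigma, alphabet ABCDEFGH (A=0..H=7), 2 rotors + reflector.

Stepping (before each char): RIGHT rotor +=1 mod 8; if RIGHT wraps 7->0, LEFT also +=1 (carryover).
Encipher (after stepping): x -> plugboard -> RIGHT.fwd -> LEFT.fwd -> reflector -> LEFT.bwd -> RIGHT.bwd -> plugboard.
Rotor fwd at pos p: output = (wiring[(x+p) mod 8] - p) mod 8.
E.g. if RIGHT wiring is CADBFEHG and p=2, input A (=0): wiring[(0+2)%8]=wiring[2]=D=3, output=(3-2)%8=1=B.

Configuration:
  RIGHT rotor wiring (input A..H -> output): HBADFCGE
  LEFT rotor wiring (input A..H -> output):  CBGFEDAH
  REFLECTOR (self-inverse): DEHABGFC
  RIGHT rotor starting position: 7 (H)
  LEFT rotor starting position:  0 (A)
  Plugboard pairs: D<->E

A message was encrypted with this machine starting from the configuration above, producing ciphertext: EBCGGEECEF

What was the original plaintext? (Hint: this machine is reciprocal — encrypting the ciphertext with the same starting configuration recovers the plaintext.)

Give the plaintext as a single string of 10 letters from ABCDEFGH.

Answer: CCEDFCAHCE

Derivation:
Char 1 ('E'): step: R->0, L->1 (L advanced); E->plug->D->R->D->L->D->refl->A->L'->A->R'->C->plug->C
Char 2 ('B'): step: R->1, L=1; B->plug->B->R->H->L->B->refl->E->L'->C->R'->C->plug->C
Char 3 ('C'): step: R->2, L=1; C->plug->C->R->D->L->D->refl->A->L'->A->R'->D->plug->E
Char 4 ('G'): step: R->3, L=1; G->plug->G->R->G->L->G->refl->F->L'->B->R'->E->plug->D
Char 5 ('G'): step: R->4, L=1; G->plug->G->R->E->L->C->refl->H->L'->F->R'->F->plug->F
Char 6 ('E'): step: R->5, L=1; E->plug->D->R->C->L->E->refl->B->L'->H->R'->C->plug->C
Char 7 ('E'): step: R->6, L=1; E->plug->D->R->D->L->D->refl->A->L'->A->R'->A->plug->A
Char 8 ('C'): step: R->7, L=1; C->plug->C->R->C->L->E->refl->B->L'->H->R'->H->plug->H
Char 9 ('E'): step: R->0, L->2 (L advanced); E->plug->D->R->D->L->B->refl->E->L'->A->R'->C->plug->C
Char 10 ('F'): step: R->1, L=2; F->plug->F->R->F->L->F->refl->G->L'->E->R'->D->plug->E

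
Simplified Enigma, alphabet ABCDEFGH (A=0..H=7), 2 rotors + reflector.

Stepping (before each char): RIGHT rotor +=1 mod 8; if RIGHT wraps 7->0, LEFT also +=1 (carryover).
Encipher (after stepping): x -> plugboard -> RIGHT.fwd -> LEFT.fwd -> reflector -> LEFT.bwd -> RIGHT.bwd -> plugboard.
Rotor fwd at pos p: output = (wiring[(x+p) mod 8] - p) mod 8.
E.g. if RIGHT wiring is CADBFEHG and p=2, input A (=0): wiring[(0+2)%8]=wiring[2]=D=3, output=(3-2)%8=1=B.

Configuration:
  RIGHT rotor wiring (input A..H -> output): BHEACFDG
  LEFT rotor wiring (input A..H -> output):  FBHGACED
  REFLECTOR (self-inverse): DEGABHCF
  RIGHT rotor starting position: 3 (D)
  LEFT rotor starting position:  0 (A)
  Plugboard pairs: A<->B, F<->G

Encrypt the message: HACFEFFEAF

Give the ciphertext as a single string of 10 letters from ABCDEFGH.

Char 1 ('H'): step: R->4, L=0; H->plug->H->R->E->L->A->refl->D->L'->H->R'->C->plug->C
Char 2 ('A'): step: R->5, L=0; A->plug->B->R->G->L->E->refl->B->L'->B->R'->C->plug->C
Char 3 ('C'): step: R->6, L=0; C->plug->C->R->D->L->G->refl->C->L'->F->R'->A->plug->B
Char 4 ('F'): step: R->7, L=0; F->plug->G->R->G->L->E->refl->B->L'->B->R'->E->plug->E
Char 5 ('E'): step: R->0, L->1 (L advanced); E->plug->E->R->C->L->F->refl->H->L'->D->R'->G->plug->F
Char 6 ('F'): step: R->1, L=1; F->plug->G->R->F->L->D->refl->A->L'->A->R'->H->plug->H
Char 7 ('F'): step: R->2, L=1; F->plug->G->R->H->L->E->refl->B->L'->E->R'->F->plug->G
Char 8 ('E'): step: R->3, L=1; E->plug->E->R->D->L->H->refl->F->L'->C->R'->C->plug->C
Char 9 ('A'): step: R->4, L=1; A->plug->B->R->B->L->G->refl->C->L'->G->R'->A->plug->B
Char 10 ('F'): step: R->5, L=1; F->plug->G->R->D->L->H->refl->F->L'->C->R'->E->plug->E

Answer: CCBEFHGCBE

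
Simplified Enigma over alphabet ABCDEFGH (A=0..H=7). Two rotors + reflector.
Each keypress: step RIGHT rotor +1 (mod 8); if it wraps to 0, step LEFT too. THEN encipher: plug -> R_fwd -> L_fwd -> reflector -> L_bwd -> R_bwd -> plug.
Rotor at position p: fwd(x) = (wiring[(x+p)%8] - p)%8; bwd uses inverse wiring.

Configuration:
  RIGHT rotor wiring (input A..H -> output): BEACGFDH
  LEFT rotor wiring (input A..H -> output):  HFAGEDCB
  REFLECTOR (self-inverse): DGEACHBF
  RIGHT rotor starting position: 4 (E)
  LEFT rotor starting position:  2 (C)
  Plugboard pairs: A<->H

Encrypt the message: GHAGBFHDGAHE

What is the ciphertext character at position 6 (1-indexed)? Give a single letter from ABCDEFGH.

Char 1 ('G'): step: R->5, L=2; G->plug->G->R->F->L->H->refl->F->L'->G->R'->B->plug->B
Char 2 ('H'): step: R->6, L=2; H->plug->A->R->F->L->H->refl->F->L'->G->R'->D->plug->D
Char 3 ('A'): step: R->7, L=2; A->plug->H->R->E->L->A->refl->D->L'->H->R'->F->plug->F
Char 4 ('G'): step: R->0, L->3 (L advanced); G->plug->G->R->D->L->H->refl->F->L'->H->R'->H->plug->A
Char 5 ('B'): step: R->1, L=3; B->plug->B->R->H->L->F->refl->H->L'->D->R'->A->plug->H
Char 6 ('F'): step: R->2, L=3; F->plug->F->R->F->L->E->refl->C->L'->G->R'->A->plug->H

H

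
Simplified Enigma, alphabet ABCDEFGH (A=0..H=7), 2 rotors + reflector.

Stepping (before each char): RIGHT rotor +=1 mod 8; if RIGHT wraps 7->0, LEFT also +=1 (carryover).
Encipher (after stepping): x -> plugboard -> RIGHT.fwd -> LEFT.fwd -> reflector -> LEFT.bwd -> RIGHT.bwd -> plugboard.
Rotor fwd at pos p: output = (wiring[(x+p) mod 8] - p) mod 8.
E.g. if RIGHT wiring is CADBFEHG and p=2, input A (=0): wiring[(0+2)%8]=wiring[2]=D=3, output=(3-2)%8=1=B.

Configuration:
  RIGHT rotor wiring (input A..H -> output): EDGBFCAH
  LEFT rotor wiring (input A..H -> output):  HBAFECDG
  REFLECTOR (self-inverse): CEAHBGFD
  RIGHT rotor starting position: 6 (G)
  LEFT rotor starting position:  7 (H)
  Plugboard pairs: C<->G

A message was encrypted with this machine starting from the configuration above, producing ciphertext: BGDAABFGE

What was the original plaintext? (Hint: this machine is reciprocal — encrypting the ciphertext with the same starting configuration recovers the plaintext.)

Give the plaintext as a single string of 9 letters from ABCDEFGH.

Char 1 ('B'): step: R->7, L=7; B->plug->B->R->F->L->F->refl->G->L'->E->R'->C->plug->G
Char 2 ('G'): step: R->0, L->0 (L advanced); G->plug->C->R->G->L->D->refl->H->L'->A->R'->G->plug->C
Char 3 ('D'): step: R->1, L=0; D->plug->D->R->E->L->E->refl->B->L'->B->R'->E->plug->E
Char 4 ('A'): step: R->2, L=0; A->plug->A->R->E->L->E->refl->B->L'->B->R'->H->plug->H
Char 5 ('A'): step: R->3, L=0; A->plug->A->R->G->L->D->refl->H->L'->A->R'->G->plug->C
Char 6 ('B'): step: R->4, L=0; B->plug->B->R->G->L->D->refl->H->L'->A->R'->E->plug->E
Char 7 ('F'): step: R->5, L=0; F->plug->F->R->B->L->B->refl->E->L'->E->R'->G->plug->C
Char 8 ('G'): step: R->6, L=0; G->plug->C->R->G->L->D->refl->H->L'->A->R'->E->plug->E
Char 9 ('E'): step: R->7, L=0; E->plug->E->R->C->L->A->refl->C->L'->F->R'->B->plug->B

Answer: GCEHCECEB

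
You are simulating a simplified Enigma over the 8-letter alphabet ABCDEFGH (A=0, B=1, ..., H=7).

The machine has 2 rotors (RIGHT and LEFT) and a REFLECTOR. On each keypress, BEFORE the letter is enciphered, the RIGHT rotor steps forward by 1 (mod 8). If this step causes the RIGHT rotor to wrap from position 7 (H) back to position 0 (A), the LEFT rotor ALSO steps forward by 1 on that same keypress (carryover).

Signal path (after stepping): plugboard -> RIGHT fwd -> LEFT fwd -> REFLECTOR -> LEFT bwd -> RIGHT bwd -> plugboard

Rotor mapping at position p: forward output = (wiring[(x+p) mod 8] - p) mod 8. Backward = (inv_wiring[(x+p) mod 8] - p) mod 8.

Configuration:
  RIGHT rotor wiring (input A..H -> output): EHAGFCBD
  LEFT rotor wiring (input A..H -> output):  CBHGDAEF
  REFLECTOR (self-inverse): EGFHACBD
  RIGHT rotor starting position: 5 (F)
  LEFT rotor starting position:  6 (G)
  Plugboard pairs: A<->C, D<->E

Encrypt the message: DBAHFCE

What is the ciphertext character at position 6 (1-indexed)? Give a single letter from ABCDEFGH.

Char 1 ('D'): step: R->6, L=6; D->plug->E->R->C->L->E->refl->A->L'->F->R'->B->plug->B
Char 2 ('B'): step: R->7, L=6; B->plug->B->R->F->L->A->refl->E->L'->C->R'->H->plug->H
Char 3 ('A'): step: R->0, L->7 (L advanced); A->plug->C->R->A->L->G->refl->B->L'->G->R'->D->plug->E
Char 4 ('H'): step: R->1, L=7; H->plug->H->R->D->L->A->refl->E->L'->F->R'->C->plug->A
Char 5 ('F'): step: R->2, L=7; F->plug->F->R->B->L->D->refl->H->L'->E->R'->B->plug->B
Char 6 ('C'): step: R->3, L=7; C->plug->A->R->D->L->A->refl->E->L'->F->R'->H->plug->H

H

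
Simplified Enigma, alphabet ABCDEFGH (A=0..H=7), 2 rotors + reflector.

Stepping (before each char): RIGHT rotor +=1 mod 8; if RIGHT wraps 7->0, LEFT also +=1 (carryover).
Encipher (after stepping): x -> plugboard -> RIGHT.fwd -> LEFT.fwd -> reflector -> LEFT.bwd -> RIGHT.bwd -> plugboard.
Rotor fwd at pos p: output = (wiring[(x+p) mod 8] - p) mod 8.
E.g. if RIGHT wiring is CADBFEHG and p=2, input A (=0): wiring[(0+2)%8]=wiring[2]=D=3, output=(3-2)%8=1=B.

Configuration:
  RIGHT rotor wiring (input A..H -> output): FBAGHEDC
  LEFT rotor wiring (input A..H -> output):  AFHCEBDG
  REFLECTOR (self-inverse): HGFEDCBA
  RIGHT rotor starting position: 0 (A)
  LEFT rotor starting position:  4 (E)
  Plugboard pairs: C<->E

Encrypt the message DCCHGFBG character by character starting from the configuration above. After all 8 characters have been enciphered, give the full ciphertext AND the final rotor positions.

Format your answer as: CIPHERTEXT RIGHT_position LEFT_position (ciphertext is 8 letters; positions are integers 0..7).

Char 1 ('D'): step: R->1, L=4; D->plug->D->R->G->L->D->refl->E->L'->E->R'->H->plug->H
Char 2 ('C'): step: R->2, L=4; C->plug->E->R->B->L->F->refl->C->L'->D->R'->G->plug->G
Char 3 ('C'): step: R->3, L=4; C->plug->E->R->H->L->G->refl->B->L'->F->R'->H->plug->H
Char 4 ('H'): step: R->4, L=4; H->plug->H->R->C->L->H->refl->A->L'->A->R'->B->plug->B
Char 5 ('G'): step: R->5, L=4; G->plug->G->R->B->L->F->refl->C->L'->D->R'->F->plug->F
Char 6 ('F'): step: R->6, L=4; F->plug->F->R->A->L->A->refl->H->L'->C->R'->E->plug->C
Char 7 ('B'): step: R->7, L=4; B->plug->B->R->G->L->D->refl->E->L'->E->R'->H->plug->H
Char 8 ('G'): step: R->0, L->5 (L advanced); G->plug->G->R->D->L->D->refl->E->L'->A->R'->C->plug->E
Final: ciphertext=HGHBFCHE, RIGHT=0, LEFT=5

Answer: HGHBFCHE 0 5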